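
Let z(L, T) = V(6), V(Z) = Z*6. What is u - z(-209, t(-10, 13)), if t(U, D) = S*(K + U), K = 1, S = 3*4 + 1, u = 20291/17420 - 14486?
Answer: -252952949/17420 ≈ -14521.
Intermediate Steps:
u = -252325829/17420 (u = 20291*(1/17420) - 14486 = 20291/17420 - 14486 = -252325829/17420 ≈ -14485.)
S = 13 (S = 12 + 1 = 13)
V(Z) = 6*Z
t(U, D) = 13 + 13*U (t(U, D) = 13*(1 + U) = 13 + 13*U)
z(L, T) = 36 (z(L, T) = 6*6 = 36)
u - z(-209, t(-10, 13)) = -252325829/17420 - 1*36 = -252325829/17420 - 36 = -252952949/17420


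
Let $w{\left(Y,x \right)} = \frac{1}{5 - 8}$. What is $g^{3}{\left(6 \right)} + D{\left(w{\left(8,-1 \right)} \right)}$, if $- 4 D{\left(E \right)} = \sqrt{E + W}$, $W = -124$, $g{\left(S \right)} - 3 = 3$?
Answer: $216 - \frac{i \sqrt{1119}}{12} \approx 216.0 - 2.7876 i$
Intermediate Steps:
$g{\left(S \right)} = 6$ ($g{\left(S \right)} = 3 + 3 = 6$)
$w{\left(Y,x \right)} = - \frac{1}{3}$ ($w{\left(Y,x \right)} = \frac{1}{-3} = - \frac{1}{3}$)
$D{\left(E \right)} = - \frac{\sqrt{-124 + E}}{4}$ ($D{\left(E \right)} = - \frac{\sqrt{E - 124}}{4} = - \frac{\sqrt{-124 + E}}{4}$)
$g^{3}{\left(6 \right)} + D{\left(w{\left(8,-1 \right)} \right)} = 6^{3} - \frac{\sqrt{-124 - \frac{1}{3}}}{4} = 216 - \frac{\sqrt{- \frac{373}{3}}}{4} = 216 - \frac{\frac{1}{3} i \sqrt{1119}}{4} = 216 - \frac{i \sqrt{1119}}{12}$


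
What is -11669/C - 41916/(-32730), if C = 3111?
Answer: -41920949/16970505 ≈ -2.4702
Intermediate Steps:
-11669/C - 41916/(-32730) = -11669/3111 - 41916/(-32730) = -11669*1/3111 - 41916*(-1/32730) = -11669/3111 + 6986/5455 = -41920949/16970505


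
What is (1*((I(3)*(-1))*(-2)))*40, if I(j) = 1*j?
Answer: 240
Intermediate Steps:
I(j) = j
(1*((I(3)*(-1))*(-2)))*40 = (1*((3*(-1))*(-2)))*40 = (1*(-3*(-2)))*40 = (1*6)*40 = 6*40 = 240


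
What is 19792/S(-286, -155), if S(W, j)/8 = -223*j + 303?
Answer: 1237/17434 ≈ 0.070953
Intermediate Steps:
S(W, j) = 2424 - 1784*j (S(W, j) = 8*(-223*j + 303) = 8*(303 - 223*j) = 2424 - 1784*j)
19792/S(-286, -155) = 19792/(2424 - 1784*(-155)) = 19792/(2424 + 276520) = 19792/278944 = 19792*(1/278944) = 1237/17434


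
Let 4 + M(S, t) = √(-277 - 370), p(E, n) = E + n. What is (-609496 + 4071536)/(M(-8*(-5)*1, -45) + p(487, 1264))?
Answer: 756022985/381582 - 432755*I*√647/381582 ≈ 1981.3 - 28.847*I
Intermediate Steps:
M(S, t) = -4 + I*√647 (M(S, t) = -4 + √(-277 - 370) = -4 + √(-647) = -4 + I*√647)
(-609496 + 4071536)/(M(-8*(-5)*1, -45) + p(487, 1264)) = (-609496 + 4071536)/((-4 + I*√647) + (487 + 1264)) = 3462040/((-4 + I*√647) + 1751) = 3462040/(1747 + I*√647)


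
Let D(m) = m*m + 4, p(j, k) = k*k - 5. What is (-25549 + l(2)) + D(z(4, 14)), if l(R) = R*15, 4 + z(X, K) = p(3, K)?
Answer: 9454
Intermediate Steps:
p(j, k) = -5 + k² (p(j, k) = k² - 5 = -5 + k²)
z(X, K) = -9 + K² (z(X, K) = -4 + (-5 + K²) = -9 + K²)
l(R) = 15*R
D(m) = 4 + m² (D(m) = m² + 4 = 4 + m²)
(-25549 + l(2)) + D(z(4, 14)) = (-25549 + 15*2) + (4 + (-9 + 14²)²) = (-25549 + 30) + (4 + (-9 + 196)²) = -25519 + (4 + 187²) = -25519 + (4 + 34969) = -25519 + 34973 = 9454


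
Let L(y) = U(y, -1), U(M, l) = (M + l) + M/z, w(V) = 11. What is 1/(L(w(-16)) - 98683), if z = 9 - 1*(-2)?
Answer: -1/98672 ≈ -1.0135e-5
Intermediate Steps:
z = 11 (z = 9 + 2 = 11)
U(M, l) = l + 12*M/11 (U(M, l) = (M + l) + M/11 = l + 12*M/11)
L(y) = -1 + 12*y/11
1/(L(w(-16)) - 98683) = 1/((-1 + (12/11)*11) - 98683) = 1/((-1 + 12) - 98683) = 1/(11 - 98683) = 1/(-98672) = -1/98672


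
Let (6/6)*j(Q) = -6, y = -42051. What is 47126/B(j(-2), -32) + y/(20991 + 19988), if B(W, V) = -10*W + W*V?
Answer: 960289751/5163354 ≈ 185.98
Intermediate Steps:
j(Q) = -6
B(W, V) = -10*W + V*W
47126/B(j(-2), -32) + y/(20991 + 19988) = 47126/((-6*(-10 - 32))) - 42051/(20991 + 19988) = 47126/((-6*(-42))) - 42051/40979 = 47126/252 - 42051*1/40979 = 47126*(1/252) - 42051/40979 = 23563/126 - 42051/40979 = 960289751/5163354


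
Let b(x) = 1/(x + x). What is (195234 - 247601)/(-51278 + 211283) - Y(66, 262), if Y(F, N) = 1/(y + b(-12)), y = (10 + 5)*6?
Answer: -116900473/345450795 ≈ -0.33840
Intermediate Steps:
b(x) = 1/(2*x)
y = 90 (y = 15*6 = 90)
Y(F, N) = 24/2159 (Y(F, N) = 1/(90 + (½)/(-12)) = 1/(90 + (½)*(-1/12)) = 1/(90 - 1/24) = 1/(2159/24) = 24/2159)
(195234 - 247601)/(-51278 + 211283) - Y(66, 262) = (195234 - 247601)/(-51278 + 211283) - 1*24/2159 = -52367/160005 - 24/2159 = -116900473/345450795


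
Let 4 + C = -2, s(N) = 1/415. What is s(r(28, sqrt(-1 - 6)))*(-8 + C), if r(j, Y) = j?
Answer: -14/415 ≈ -0.033735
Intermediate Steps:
s(N) = 1/415
C = -6 (C = -4 - 2 = -6)
s(r(28, sqrt(-1 - 6)))*(-8 + C) = (-8 - 6)/415 = (1/415)*(-14) = -14/415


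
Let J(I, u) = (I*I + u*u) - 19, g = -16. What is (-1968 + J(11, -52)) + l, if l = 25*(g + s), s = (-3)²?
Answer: 663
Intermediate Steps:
s = 9
J(I, u) = -19 + I² + u² (J(I, u) = (I² + u²) - 19 = -19 + I² + u²)
l = -175 (l = 25*(-16 + 9) = 25*(-7) = -175)
(-1968 + J(11, -52)) + l = (-1968 + (-19 + 11² + (-52)²)) - 175 = (-1968 + (-19 + 121 + 2704)) - 175 = (-1968 + 2806) - 175 = 838 - 175 = 663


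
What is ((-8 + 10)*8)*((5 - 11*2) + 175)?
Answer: 2528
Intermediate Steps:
((-8 + 10)*8)*((5 - 11*2) + 175) = (2*8)*((5 - 22) + 175) = 16*(-17 + 175) = 16*158 = 2528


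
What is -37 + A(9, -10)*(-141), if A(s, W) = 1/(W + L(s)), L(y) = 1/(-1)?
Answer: -266/11 ≈ -24.182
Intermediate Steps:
L(y) = -1
A(s, W) = 1/(-1 + W) (A(s, W) = 1/(W - 1) = 1/(-1 + W))
-37 + A(9, -10)*(-141) = -37 - 141/(-1 - 10) = -37 - 141/(-11) = -37 - 1/11*(-141) = -37 + 141/11 = -266/11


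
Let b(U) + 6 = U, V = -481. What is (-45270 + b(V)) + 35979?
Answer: -9778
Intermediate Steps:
b(U) = -6 + U
(-45270 + b(V)) + 35979 = (-45270 + (-6 - 481)) + 35979 = (-45270 - 487) + 35979 = -45757 + 35979 = -9778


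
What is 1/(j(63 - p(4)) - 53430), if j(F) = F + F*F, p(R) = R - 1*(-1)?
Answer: -1/50008 ≈ -1.9997e-5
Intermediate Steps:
p(R) = 1 + R (p(R) = R + 1 = 1 + R)
j(F) = F + F²
1/(j(63 - p(4)) - 53430) = 1/((63 - (1 + 4))*(1 + (63 - (1 + 4))) - 53430) = 1/((63 - 1*5)*(1 + (63 - 1*5)) - 53430) = 1/((63 - 5)*(1 + (63 - 5)) - 53430) = 1/(58*(1 + 58) - 53430) = 1/(58*59 - 53430) = 1/(3422 - 53430) = 1/(-50008) = -1/50008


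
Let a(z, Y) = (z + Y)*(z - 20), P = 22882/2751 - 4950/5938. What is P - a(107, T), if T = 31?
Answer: -98000506381/8167719 ≈ -11999.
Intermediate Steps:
P = 61127933/8167719 (P = 22882*(1/2751) - 4950*1/5938 = 22882/2751 - 2475/2969 = 61127933/8167719 ≈ 7.4841)
a(z, Y) = (-20 + z)*(Y + z) (a(z, Y) = (Y + z)*(-20 + z) = (-20 + z)*(Y + z))
P - a(107, T) = 61127933/8167719 - (107² - 20*31 - 20*107 + 31*107) = 61127933/8167719 - (11449 - 620 - 2140 + 3317) = 61127933/8167719 - 1*12006 = 61127933/8167719 - 12006 = -98000506381/8167719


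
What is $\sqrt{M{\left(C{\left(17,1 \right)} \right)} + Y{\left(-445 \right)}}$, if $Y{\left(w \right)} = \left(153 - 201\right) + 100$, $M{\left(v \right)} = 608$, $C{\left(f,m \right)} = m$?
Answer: $2 \sqrt{165} \approx 25.69$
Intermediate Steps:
$Y{\left(w \right)} = 52$ ($Y{\left(w \right)} = -48 + 100 = 52$)
$\sqrt{M{\left(C{\left(17,1 \right)} \right)} + Y{\left(-445 \right)}} = \sqrt{608 + 52} = \sqrt{660} = 2 \sqrt{165}$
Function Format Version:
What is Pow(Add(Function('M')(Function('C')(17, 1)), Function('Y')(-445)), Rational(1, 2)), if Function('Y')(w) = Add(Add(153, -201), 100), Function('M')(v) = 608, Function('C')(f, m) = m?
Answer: Mul(2, Pow(165, Rational(1, 2))) ≈ 25.690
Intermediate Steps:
Function('Y')(w) = 52 (Function('Y')(w) = Add(-48, 100) = 52)
Pow(Add(Function('M')(Function('C')(17, 1)), Function('Y')(-445)), Rational(1, 2)) = Pow(Add(608, 52), Rational(1, 2)) = Pow(660, Rational(1, 2)) = Mul(2, Pow(165, Rational(1, 2)))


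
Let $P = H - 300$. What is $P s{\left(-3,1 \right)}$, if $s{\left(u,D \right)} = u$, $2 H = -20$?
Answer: $930$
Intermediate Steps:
$H = -10$ ($H = \frac{1}{2} \left(-20\right) = -10$)
$P = -310$ ($P = -10 - 300 = -310$)
$P s{\left(-3,1 \right)} = \left(-310\right) \left(-3\right) = 930$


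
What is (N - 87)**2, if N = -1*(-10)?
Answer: 5929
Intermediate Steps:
N = 10
(N - 87)**2 = (10 - 87)**2 = (-77)**2 = 5929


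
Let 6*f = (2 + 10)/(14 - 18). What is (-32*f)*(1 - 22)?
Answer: -336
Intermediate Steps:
f = -1/2 (f = ((2 + 10)/(14 - 18))/6 = (12/(-4))/6 = (12*(-1/4))/6 = (1/6)*(-3) = -1/2 ≈ -0.50000)
(-32*f)*(1 - 22) = (-32*(-1/2))*(1 - 22) = 16*(-21) = -336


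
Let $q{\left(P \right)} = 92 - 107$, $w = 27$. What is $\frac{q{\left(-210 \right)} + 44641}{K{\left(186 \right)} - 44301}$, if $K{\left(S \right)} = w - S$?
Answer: $- \frac{22313}{22230} \approx -1.0037$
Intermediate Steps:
$q{\left(P \right)} = -15$ ($q{\left(P \right)} = 92 - 107 = -15$)
$K{\left(S \right)} = 27 - S$
$\frac{q{\left(-210 \right)} + 44641}{K{\left(186 \right)} - 44301} = \frac{-15 + 44641}{\left(27 - 186\right) - 44301} = \frac{44626}{\left(27 - 186\right) - 44301} = \frac{44626}{-159 - 44301} = \frac{44626}{-44460} = 44626 \left(- \frac{1}{44460}\right) = - \frac{22313}{22230}$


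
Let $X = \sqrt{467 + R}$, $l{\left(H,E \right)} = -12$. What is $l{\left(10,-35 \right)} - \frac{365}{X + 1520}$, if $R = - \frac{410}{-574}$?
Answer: $- \frac{98958956}{8084763} + \frac{365 \sqrt{22918}}{16169526} \approx -12.237$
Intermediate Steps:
$R = \frac{5}{7}$ ($R = \left(-410\right) \left(- \frac{1}{574}\right) = \frac{5}{7} \approx 0.71429$)
$X = \frac{\sqrt{22918}}{7}$ ($X = \sqrt{467 + \frac{5}{7}} = \sqrt{\frac{3274}{7}} = \frac{\sqrt{22918}}{7} \approx 21.627$)
$l{\left(10,-35 \right)} - \frac{365}{X + 1520} = -12 - \frac{365}{\frac{\sqrt{22918}}{7} + 1520} = -12 - \frac{365}{1520 + \frac{\sqrt{22918}}{7}}$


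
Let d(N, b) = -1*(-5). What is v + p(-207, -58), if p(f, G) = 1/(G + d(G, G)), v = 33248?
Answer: 1762143/53 ≈ 33248.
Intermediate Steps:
d(N, b) = 5
p(f, G) = 1/(5 + G) (p(f, G) = 1/(G + 5) = 1/(5 + G))
v + p(-207, -58) = 33248 + 1/(5 - 58) = 33248 + 1/(-53) = 33248 - 1/53 = 1762143/53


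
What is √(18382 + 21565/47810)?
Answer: 9*√20749893794/9562 ≈ 135.58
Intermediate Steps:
√(18382 + 21565/47810) = √(18382 + 21565*(1/47810)) = √(18382 + 4313/9562) = √(175772997/9562) = 9*√20749893794/9562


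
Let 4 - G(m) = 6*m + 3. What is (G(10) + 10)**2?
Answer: 2401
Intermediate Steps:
G(m) = 1 - 6*m (G(m) = 4 - (6*m + 3) = 4 - (3 + 6*m) = 4 + (-3 - 6*m) = 1 - 6*m)
(G(10) + 10)**2 = ((1 - 6*10) + 10)**2 = ((1 - 60) + 10)**2 = (-59 + 10)**2 = (-49)**2 = 2401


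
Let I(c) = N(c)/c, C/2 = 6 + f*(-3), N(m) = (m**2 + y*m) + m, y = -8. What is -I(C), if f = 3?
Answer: 13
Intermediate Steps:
N(m) = m**2 - 7*m (N(m) = (m**2 - 8*m) + m = m**2 - 7*m)
C = -6 (C = 2*(6 + 3*(-3)) = 2*(6 - 9) = 2*(-3) = -6)
I(c) = -7 + c (I(c) = (c*(-7 + c))/c = -7 + c)
-I(C) = -(-7 - 6) = -1*(-13) = 13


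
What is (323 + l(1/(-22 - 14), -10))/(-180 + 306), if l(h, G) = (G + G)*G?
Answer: 523/126 ≈ 4.1508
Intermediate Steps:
l(h, G) = 2*G**2 (l(h, G) = (2*G)*G = 2*G**2)
(323 + l(1/(-22 - 14), -10))/(-180 + 306) = (323 + 2*(-10)**2)/(-180 + 306) = (323 + 2*100)/126 = (323 + 200)*(1/126) = 523*(1/126) = 523/126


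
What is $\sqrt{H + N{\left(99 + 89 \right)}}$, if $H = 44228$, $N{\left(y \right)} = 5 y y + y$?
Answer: $4 \sqrt{13821} \approx 470.25$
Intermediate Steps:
$N{\left(y \right)} = y + 5 y^{2}$ ($N{\left(y \right)} = 5 y^{2} + y = y + 5 y^{2}$)
$\sqrt{H + N{\left(99 + 89 \right)}} = \sqrt{44228 + \left(99 + 89\right) \left(1 + 5 \left(99 + 89\right)\right)} = \sqrt{44228 + 188 \left(1 + 5 \cdot 188\right)} = \sqrt{44228 + 188 \left(1 + 940\right)} = \sqrt{44228 + 188 \cdot 941} = \sqrt{44228 + 176908} = \sqrt{221136} = 4 \sqrt{13821}$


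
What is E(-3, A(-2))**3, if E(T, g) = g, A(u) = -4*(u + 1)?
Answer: 64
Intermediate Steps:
A(u) = -4 - 4*u (A(u) = -4*(1 + u) = -4 - 4*u)
E(-3, A(-2))**3 = (-4 - 4*(-2))**3 = (-4 + 8)**3 = 4**3 = 64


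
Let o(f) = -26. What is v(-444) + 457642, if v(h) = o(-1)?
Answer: 457616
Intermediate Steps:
v(h) = -26
v(-444) + 457642 = -26 + 457642 = 457616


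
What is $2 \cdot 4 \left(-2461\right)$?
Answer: $-19688$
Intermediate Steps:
$2 \cdot 4 \left(-2461\right) = 8 \left(-2461\right) = -19688$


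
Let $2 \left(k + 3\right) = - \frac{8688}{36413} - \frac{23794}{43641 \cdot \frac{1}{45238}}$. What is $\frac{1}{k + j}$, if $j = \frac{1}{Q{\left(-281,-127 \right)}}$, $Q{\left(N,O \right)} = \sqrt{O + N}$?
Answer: $- \frac{25067470483675854745992}{309219242095904740658405731} + \frac{9961490972073654 i \sqrt{102}}{309219242095904740658405731} \approx -8.1067 \cdot 10^{-5} + 3.2536 \cdot 10^{-10} i$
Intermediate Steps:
$Q{\left(N,O \right)} = \sqrt{N + O}$
$k = - \frac{1507869655417}{122238441}$ ($k = -3 + \frac{- \frac{8688}{36413} - \frac{23794}{43641 \cdot \frac{1}{45238}}}{2} = -3 + \frac{\left(-8688\right) \frac{1}{36413} - \frac{23794}{43641 \cdot \frac{1}{45238}}}{2} = -3 + \frac{- \frac{8688}{36413} - \frac{23794}{\frac{43641}{45238}}}{2} = -3 + \frac{- \frac{8688}{36413} - \frac{1076392972}{43641}}{2} = -3 + \frac{1}{2} \left(- \frac{3015005880188}{122238441}\right) = -3 - \frac{1507502940094}{122238441} = - \frac{1507869655417}{122238441} \approx -12335.0$)
$j = - \frac{i \sqrt{102}}{204}$ ($j = \frac{1}{\sqrt{-281 - 127}} = \frac{1}{\sqrt{-408}} = \frac{1}{2 i \sqrt{102}} = - \frac{i \sqrt{102}}{204} \approx - 0.049507 i$)
$\frac{1}{k + j} = \frac{1}{- \frac{1507869655417}{122238441} - \frac{i \sqrt{102}}{204}}$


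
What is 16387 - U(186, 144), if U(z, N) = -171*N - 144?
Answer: 41155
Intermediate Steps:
U(z, N) = -144 - 171*N
16387 - U(186, 144) = 16387 - (-144 - 171*144) = 16387 - (-144 - 24624) = 16387 - 1*(-24768) = 16387 + 24768 = 41155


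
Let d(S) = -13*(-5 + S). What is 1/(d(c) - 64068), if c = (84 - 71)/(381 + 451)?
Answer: -64/4096205 ≈ -1.5624e-5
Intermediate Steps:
c = 1/64 (c = 13/832 = 13*(1/832) = 1/64 ≈ 0.015625)
d(S) = 65 - 13*S (d(S) = -(-65 + 13*S) = 65 - 13*S)
1/(d(c) - 64068) = 1/((65 - 13*1/64) - 64068) = 1/((65 - 13/64) - 64068) = 1/(4147/64 - 64068) = 1/(-4096205/64) = -64/4096205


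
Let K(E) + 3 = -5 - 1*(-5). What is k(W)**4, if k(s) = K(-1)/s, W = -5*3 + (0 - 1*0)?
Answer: 1/625 ≈ 0.0016000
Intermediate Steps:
K(E) = -3 (K(E) = -3 + (-5 - 1*(-5)) = -3 + (-5 + 5) = -3 + 0 = -3)
W = -15 (W = -15 + (0 + 0) = -15 + 0 = -15)
k(s) = -3/s
k(W)**4 = (-3/(-15))**4 = (-3*(-1/15))**4 = (1/5)**4 = 1/625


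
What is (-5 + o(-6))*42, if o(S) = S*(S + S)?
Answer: 2814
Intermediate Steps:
o(S) = 2*S² (o(S) = S*(2*S) = 2*S²)
(-5 + o(-6))*42 = (-5 + 2*(-6)²)*42 = (-5 + 2*36)*42 = (-5 + 72)*42 = 67*42 = 2814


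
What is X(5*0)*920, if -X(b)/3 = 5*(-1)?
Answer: 13800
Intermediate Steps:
X(b) = 15 (X(b) = -15*(-1) = -3*(-5) = 15)
X(5*0)*920 = 15*920 = 13800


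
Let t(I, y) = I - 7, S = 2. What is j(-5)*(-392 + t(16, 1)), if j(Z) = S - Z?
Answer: -2681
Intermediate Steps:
j(Z) = 2 - Z
t(I, y) = -7 + I
j(-5)*(-392 + t(16, 1)) = (2 - 1*(-5))*(-392 + (-7 + 16)) = (2 + 5)*(-392 + 9) = 7*(-383) = -2681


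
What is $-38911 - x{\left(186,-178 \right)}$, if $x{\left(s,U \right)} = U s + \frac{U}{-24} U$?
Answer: $- \frac{26897}{6} \approx -4482.8$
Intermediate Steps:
$x{\left(s,U \right)} = - \frac{U^{2}}{24} + U s$ ($x{\left(s,U \right)} = U s + U \left(- \frac{1}{24}\right) U = U s + - \frac{U}{24} U = U s - \frac{U^{2}}{24} = - \frac{U^{2}}{24} + U s$)
$-38911 - x{\left(186,-178 \right)} = -38911 - \frac{1}{24} \left(-178\right) \left(\left(-1\right) \left(-178\right) + 24 \cdot 186\right) = -38911 - \frac{1}{24} \left(-178\right) \left(178 + 4464\right) = -38911 - \frac{1}{24} \left(-178\right) 4642 = -38911 - - \frac{206569}{6} = -38911 + \frac{206569}{6} = - \frac{26897}{6}$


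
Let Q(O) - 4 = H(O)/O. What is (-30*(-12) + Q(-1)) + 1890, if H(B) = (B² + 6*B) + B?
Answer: 2260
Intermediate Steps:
H(B) = B² + 7*B
Q(O) = 11 + O (Q(O) = 4 + (O*(7 + O))/O = 4 + (7 + O) = 11 + O)
(-30*(-12) + Q(-1)) + 1890 = (-30*(-12) + (11 - 1)) + 1890 = (360 + 10) + 1890 = 370 + 1890 = 2260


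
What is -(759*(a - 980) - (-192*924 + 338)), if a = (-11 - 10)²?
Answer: 232031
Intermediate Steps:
a = 441 (a = (-21)² = 441)
-(759*(a - 980) - (-192*924 + 338)) = -(759*(441 - 980) - (-192*924 + 338)) = -(759*(-539) - (-177408 + 338)) = -(-409101 - 1*(-177070)) = -(-409101 + 177070) = -1*(-232031) = 232031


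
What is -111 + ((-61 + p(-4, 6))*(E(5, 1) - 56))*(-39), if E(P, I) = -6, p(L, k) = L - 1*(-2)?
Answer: -152445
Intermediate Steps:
p(L, k) = 2 + L (p(L, k) = L + 2 = 2 + L)
-111 + ((-61 + p(-4, 6))*(E(5, 1) - 56))*(-39) = -111 + ((-61 + (2 - 4))*(-6 - 56))*(-39) = -111 + ((-61 - 2)*(-62))*(-39) = -111 - 63*(-62)*(-39) = -111 + 3906*(-39) = -111 - 152334 = -152445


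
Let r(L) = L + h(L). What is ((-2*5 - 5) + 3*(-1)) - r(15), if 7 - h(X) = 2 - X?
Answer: -53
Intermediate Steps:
h(X) = 5 + X (h(X) = 7 - (2 - X) = 7 + (-2 + X) = 5 + X)
r(L) = 5 + 2*L (r(L) = L + (5 + L) = 5 + 2*L)
((-2*5 - 5) + 3*(-1)) - r(15) = ((-2*5 - 5) + 3*(-1)) - (5 + 2*15) = ((-10 - 5) - 3) - (5 + 30) = (-15 - 3) - 1*35 = -18 - 35 = -53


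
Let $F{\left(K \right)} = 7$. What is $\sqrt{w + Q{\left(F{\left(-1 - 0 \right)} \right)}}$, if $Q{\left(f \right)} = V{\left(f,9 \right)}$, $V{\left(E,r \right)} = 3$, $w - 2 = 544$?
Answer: $3 \sqrt{61} \approx 23.431$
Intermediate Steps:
$w = 546$ ($w = 2 + 544 = 546$)
$Q{\left(f \right)} = 3$
$\sqrt{w + Q{\left(F{\left(-1 - 0 \right)} \right)}} = \sqrt{546 + 3} = \sqrt{549} = 3 \sqrt{61}$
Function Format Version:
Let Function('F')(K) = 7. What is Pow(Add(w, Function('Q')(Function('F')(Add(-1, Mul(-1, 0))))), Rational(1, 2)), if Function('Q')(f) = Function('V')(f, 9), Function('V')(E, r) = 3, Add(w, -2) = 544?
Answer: Mul(3, Pow(61, Rational(1, 2))) ≈ 23.431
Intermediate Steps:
w = 546 (w = Add(2, 544) = 546)
Function('Q')(f) = 3
Pow(Add(w, Function('Q')(Function('F')(Add(-1, Mul(-1, 0))))), Rational(1, 2)) = Pow(Add(546, 3), Rational(1, 2)) = Pow(549, Rational(1, 2)) = Mul(3, Pow(61, Rational(1, 2)))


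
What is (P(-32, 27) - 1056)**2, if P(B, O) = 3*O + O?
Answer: 898704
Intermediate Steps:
P(B, O) = 4*O
(P(-32, 27) - 1056)**2 = (4*27 - 1056)**2 = (108 - 1056)**2 = (-948)**2 = 898704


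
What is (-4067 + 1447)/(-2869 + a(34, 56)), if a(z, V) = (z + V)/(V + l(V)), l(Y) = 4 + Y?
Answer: 151960/166357 ≈ 0.91346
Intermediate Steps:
a(z, V) = (V + z)/(4 + 2*V) (a(z, V) = (z + V)/(V + (4 + V)) = (V + z)/(4 + 2*V))
(-4067 + 1447)/(-2869 + a(34, 56)) = (-4067 + 1447)/(-2869 + (56 + 34)/(2*(2 + 56))) = -2620/(-2869 + (1/2)*90/58) = -2620/(-2869 + (1/2)*(1/58)*90) = -2620/(-2869 + 45/58) = -2620/(-166357/58) = -2620*(-58/166357) = 151960/166357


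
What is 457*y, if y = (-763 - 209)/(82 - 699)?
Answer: 444204/617 ≈ 719.94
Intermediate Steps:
y = 972/617 (y = -972/(-617) = -972*(-1/617) = 972/617 ≈ 1.5754)
457*y = 457*(972/617) = 444204/617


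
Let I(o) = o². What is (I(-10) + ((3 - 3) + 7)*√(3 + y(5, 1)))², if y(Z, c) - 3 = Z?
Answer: 10539 + 1400*√11 ≈ 15182.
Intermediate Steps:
y(Z, c) = 3 + Z
(I(-10) + ((3 - 3) + 7)*√(3 + y(5, 1)))² = ((-10)² + ((3 - 3) + 7)*√(3 + (3 + 5)))² = (100 + (0 + 7)*√(3 + 8))² = (100 + 7*√11)²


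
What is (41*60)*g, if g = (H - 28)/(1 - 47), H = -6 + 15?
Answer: 23370/23 ≈ 1016.1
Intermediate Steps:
H = 9
g = 19/46 (g = (9 - 28)/(1 - 47) = -19/(-46) = -19*(-1/46) = 19/46 ≈ 0.41304)
(41*60)*g = (41*60)*(19/46) = 2460*(19/46) = 23370/23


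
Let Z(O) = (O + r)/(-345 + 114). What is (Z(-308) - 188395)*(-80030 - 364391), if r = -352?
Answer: 586077971645/7 ≈ 8.3725e+10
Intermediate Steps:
Z(O) = 32/21 - O/231 (Z(O) = (O - 352)/(-345 + 114) = (-352 + O)/(-231) = (-352 + O)*(-1/231) = 32/21 - O/231)
(Z(-308) - 188395)*(-80030 - 364391) = ((32/21 - 1/231*(-308)) - 188395)*(-80030 - 364391) = ((32/21 + 4/3) - 188395)*(-444421) = (20/7 - 188395)*(-444421) = -1318745/7*(-444421) = 586077971645/7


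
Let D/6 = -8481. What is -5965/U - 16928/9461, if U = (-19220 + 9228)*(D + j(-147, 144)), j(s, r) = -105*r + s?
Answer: -11189477570993/6253728341736 ≈ -1.7892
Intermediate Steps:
D = -50886 (D = 6*(-8481) = -50886)
j(s, r) = s - 105*r
U = 661000776 (U = (-19220 + 9228)*(-50886 + (-147 - 105*144)) = -9992*(-50886 + (-147 - 15120)) = -9992*(-50886 - 15267) = -9992*(-66153) = 661000776)
-5965/U - 16928/9461 = -5965/661000776 - 16928/9461 = -11189477570993/6253728341736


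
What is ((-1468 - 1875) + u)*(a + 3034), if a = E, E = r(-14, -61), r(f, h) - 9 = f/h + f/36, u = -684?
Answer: -13454364053/1098 ≈ -1.2254e+7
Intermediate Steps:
r(f, h) = 9 + f/36 + f/h (r(f, h) = 9 + (f/h + f/36) = 9 + (f/36 + f/h) = 9 + f/36 + f/h)
E = 9707/1098 (E = 9 + (1/36)*(-14) - 14/(-61) = 9 - 7/18 - 14*(-1/61) = 9 - 7/18 + 14/61 = 9707/1098 ≈ 8.8406)
a = 9707/1098 ≈ 8.8406
((-1468 - 1875) + u)*(a + 3034) = ((-1468 - 1875) - 684)*(9707/1098 + 3034) = (-3343 - 684)*(3341039/1098) = -4027*3341039/1098 = -13454364053/1098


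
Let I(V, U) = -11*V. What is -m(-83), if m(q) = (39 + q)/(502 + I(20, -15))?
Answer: 22/141 ≈ 0.15603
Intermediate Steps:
m(q) = 13/94 + q/282 (m(q) = (39 + q)/(502 - 11*20) = (39 + q)/(502 - 220) = (39 + q)/282 = (39 + q)*(1/282) = 13/94 + q/282)
-m(-83) = -(13/94 + (1/282)*(-83)) = -(13/94 - 83/282) = -1*(-22/141) = 22/141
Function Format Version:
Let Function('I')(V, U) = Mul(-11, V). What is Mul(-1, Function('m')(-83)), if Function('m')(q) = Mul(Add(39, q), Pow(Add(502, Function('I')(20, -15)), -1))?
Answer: Rational(22, 141) ≈ 0.15603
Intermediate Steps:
Function('m')(q) = Add(Rational(13, 94), Mul(Rational(1, 282), q)) (Function('m')(q) = Mul(Add(39, q), Pow(Add(502, Mul(-11, 20)), -1)) = Mul(Add(39, q), Pow(Add(502, -220), -1)) = Mul(Add(39, q), Pow(282, -1)) = Mul(Add(39, q), Rational(1, 282)) = Add(Rational(13, 94), Mul(Rational(1, 282), q)))
Mul(-1, Function('m')(-83)) = Mul(-1, Add(Rational(13, 94), Mul(Rational(1, 282), -83))) = Mul(-1, Add(Rational(13, 94), Rational(-83, 282))) = Mul(-1, Rational(-22, 141)) = Rational(22, 141)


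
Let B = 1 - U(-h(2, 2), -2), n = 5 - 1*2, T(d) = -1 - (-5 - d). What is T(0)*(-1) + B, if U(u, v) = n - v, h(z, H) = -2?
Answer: -8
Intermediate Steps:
T(d) = 4 + d (T(d) = -1 + (5 + d) = 4 + d)
n = 3 (n = 5 - 2 = 3)
U(u, v) = 3 - v
B = -4 (B = 1 - (3 - 1*(-2)) = 1 - (3 + 2) = 1 - 1*5 = 1 - 5 = -4)
T(0)*(-1) + B = (4 + 0)*(-1) - 4 = 4*(-1) - 4 = -4 - 4 = -8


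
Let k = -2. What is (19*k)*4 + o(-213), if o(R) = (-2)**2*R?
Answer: -1004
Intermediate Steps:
o(R) = 4*R
(19*k)*4 + o(-213) = (19*(-2))*4 + 4*(-213) = -38*4 - 852 = -152 - 852 = -1004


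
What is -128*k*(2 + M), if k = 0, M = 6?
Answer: 0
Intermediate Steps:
-128*k*(2 + M) = -0*(2 + 6) = -0*8 = -128*0 = 0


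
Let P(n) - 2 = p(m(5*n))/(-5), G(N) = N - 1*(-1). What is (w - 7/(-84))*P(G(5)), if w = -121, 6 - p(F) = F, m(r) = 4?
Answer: -2902/15 ≈ -193.47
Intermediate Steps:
p(F) = 6 - F
G(N) = 1 + N (G(N) = N + 1 = 1 + N)
P(n) = 8/5 (P(n) = 2 + (6 - 1*4)/(-5) = 2 + (6 - 4)*(-1/5) = 2 + 2*(-1/5) = 2 - 2/5 = 8/5)
(w - 7/(-84))*P(G(5)) = (-121 - 7/(-84))*(8/5) = (-121 - 7*(-1/84))*(8/5) = (-121 + 1/12)*(8/5) = -1451/12*8/5 = -2902/15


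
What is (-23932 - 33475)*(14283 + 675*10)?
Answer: -1207441431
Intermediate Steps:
(-23932 - 33475)*(14283 + 675*10) = -57407*(14283 + 6750) = -57407*21033 = -1207441431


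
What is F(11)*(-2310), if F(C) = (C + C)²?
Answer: -1118040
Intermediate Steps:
F(C) = 4*C² (F(C) = (2*C)² = 4*C²)
F(11)*(-2310) = (4*11²)*(-2310) = (4*121)*(-2310) = 484*(-2310) = -1118040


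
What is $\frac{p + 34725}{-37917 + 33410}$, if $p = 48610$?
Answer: $- \frac{83335}{4507} \approx -18.49$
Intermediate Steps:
$\frac{p + 34725}{-37917 + 33410} = \frac{48610 + 34725}{-37917 + 33410} = \frac{83335}{-4507} = 83335 \left(- \frac{1}{4507}\right) = - \frac{83335}{4507}$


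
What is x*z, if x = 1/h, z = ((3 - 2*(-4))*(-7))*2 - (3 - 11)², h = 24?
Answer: -109/12 ≈ -9.0833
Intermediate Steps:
z = -218 (z = ((3 + 8)*(-7))*2 - 1*(-8)² = (11*(-7))*2 - 1*64 = -77*2 - 64 = -154 - 64 = -218)
x = 1/24 ≈ 0.041667
x*z = (1/24)*(-218) = -109/12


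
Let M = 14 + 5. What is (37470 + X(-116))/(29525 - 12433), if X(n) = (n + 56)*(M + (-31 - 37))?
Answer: 20205/8546 ≈ 2.3643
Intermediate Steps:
M = 19
X(n) = -2744 - 49*n (X(n) = (n + 56)*(19 + (-31 - 37)) = (56 + n)*(19 - 68) = (56 + n)*(-49) = -2744 - 49*n)
(37470 + X(-116))/(29525 - 12433) = (37470 + (-2744 - 49*(-116)))/(29525 - 12433) = (37470 + (-2744 + 5684))/17092 = (37470 + 2940)*(1/17092) = 40410*(1/17092) = 20205/8546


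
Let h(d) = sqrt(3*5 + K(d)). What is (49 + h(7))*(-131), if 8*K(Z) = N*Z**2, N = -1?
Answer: -6419 - 131*sqrt(142)/4 ≈ -6809.3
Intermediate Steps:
K(Z) = -Z**2/8 (K(Z) = (-Z**2)/8 = -Z**2/8)
h(d) = sqrt(15 - d**2/8) (h(d) = sqrt(3*5 - d**2/8) = sqrt(15 - d**2/8))
(49 + h(7))*(-131) = (49 + sqrt(240 - 2*7**2)/4)*(-131) = (49 + sqrt(240 - 2*49)/4)*(-131) = (49 + sqrt(240 - 98)/4)*(-131) = (49 + sqrt(142)/4)*(-131) = -6419 - 131*sqrt(142)/4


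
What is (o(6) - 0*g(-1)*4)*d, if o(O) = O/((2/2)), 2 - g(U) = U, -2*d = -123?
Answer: 369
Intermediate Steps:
d = 123/2 (d = -1/2*(-123) = 123/2 ≈ 61.500)
g(U) = 2 - U
o(O) = O (o(O) = O/((2*(1/2))) = O/1 = O*1 = O)
(o(6) - 0*g(-1)*4)*d = (6 - 0*(2 - 1*(-1))*4)*(123/2) = (6 - 0*(2 + 1)*4)*(123/2) = (6 - 0*3*4)*(123/2) = (6 - 0*4)*(123/2) = (6 - 1*0)*(123/2) = (6 + 0)*(123/2) = 6*(123/2) = 369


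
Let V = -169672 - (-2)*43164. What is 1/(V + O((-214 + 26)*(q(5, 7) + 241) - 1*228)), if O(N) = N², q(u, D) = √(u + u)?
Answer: 129612337/268606509569750544 - 66881*√10/16787906848109409 ≈ 4.6994e-10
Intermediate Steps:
q(u, D) = √2*√u (q(u, D) = √(2*u) = √2*√u)
V = -83344 (V = -169672 - 1*(-86328) = -169672 + 86328 = -83344)
1/(V + O((-214 + 26)*(q(5, 7) + 241) - 1*228)) = 1/(-83344 + ((-214 + 26)*(√2*√5 + 241) - 1*228)²) = 1/(-83344 + (-188*(√10 + 241) - 228)²) = 1/(-83344 + (-188*(241 + √10) - 228)²) = 1/(-83344 + ((-45308 - 188*√10) - 228)²) = 1/(-83344 + (-45536 - 188*√10)²)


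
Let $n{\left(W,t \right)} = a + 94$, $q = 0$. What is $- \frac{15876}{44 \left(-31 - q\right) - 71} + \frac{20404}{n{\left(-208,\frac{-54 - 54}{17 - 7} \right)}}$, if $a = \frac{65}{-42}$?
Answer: $\frac{184485084}{796015} \approx 231.76$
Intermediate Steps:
$a = - \frac{65}{42}$ ($a = 65 \left(- \frac{1}{42}\right) = - \frac{65}{42} \approx -1.5476$)
$n{\left(W,t \right)} = \frac{3883}{42}$ ($n{\left(W,t \right)} = - \frac{65}{42} + 94 = \frac{3883}{42}$)
$- \frac{15876}{44 \left(-31 - q\right) - 71} + \frac{20404}{n{\left(-208,\frac{-54 - 54}{17 - 7} \right)}} = - \frac{15876}{44 \left(-31 - 0\right) - 71} + \frac{20404}{\frac{3883}{42}} = - \frac{15876}{44 \left(-31 + 0\right) - 71} + 20404 \cdot \frac{42}{3883} = - \frac{15876}{44 \left(-31\right) - 71} + \frac{856968}{3883} = - \frac{15876}{-1364 - 71} + \frac{856968}{3883} = - \frac{15876}{-1435} + \frac{856968}{3883} = \left(-15876\right) \left(- \frac{1}{1435}\right) + \frac{856968}{3883} = \frac{2268}{205} + \frac{856968}{3883} = \frac{184485084}{796015}$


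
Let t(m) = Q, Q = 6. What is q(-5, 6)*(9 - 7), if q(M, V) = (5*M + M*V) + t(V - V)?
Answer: -98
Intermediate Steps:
t(m) = 6
q(M, V) = 6 + 5*M + M*V (q(M, V) = (5*M + M*V) + 6 = 6 + 5*M + M*V)
q(-5, 6)*(9 - 7) = (6 + 5*(-5) - 5*6)*(9 - 7) = (6 - 25 - 30)*2 = -49*2 = -98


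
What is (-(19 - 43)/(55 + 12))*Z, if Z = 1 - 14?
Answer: -312/67 ≈ -4.6567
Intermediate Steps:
Z = -13
(-(19 - 43)/(55 + 12))*Z = -(19 - 43)/(55 + 12)*(-13) = -(-24)/67*(-13) = -1*(-24/67)*(-13) = (24/67)*(-13) = -312/67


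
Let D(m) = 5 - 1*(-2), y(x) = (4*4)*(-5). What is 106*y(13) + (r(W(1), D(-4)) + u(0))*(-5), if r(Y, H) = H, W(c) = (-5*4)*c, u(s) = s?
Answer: -8515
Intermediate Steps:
y(x) = -80 (y(x) = 16*(-5) = -80)
D(m) = 7 (D(m) = 5 + 2 = 7)
W(c) = -20*c
106*y(13) + (r(W(1), D(-4)) + u(0))*(-5) = 106*(-80) + (7 + 0)*(-5) = -8480 + 7*(-5) = -8480 - 35 = -8515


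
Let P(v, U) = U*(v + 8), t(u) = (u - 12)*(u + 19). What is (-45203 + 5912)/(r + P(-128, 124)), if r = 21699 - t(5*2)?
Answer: -39291/6877 ≈ -5.7134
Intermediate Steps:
t(u) = (-12 + u)*(19 + u)
P(v, U) = U*(8 + v)
r = 21757 (r = 21699 - (-228 + (5*2)² + 7*(5*2)) = 21699 - (-228 + 10² + 7*10) = 21699 - (-228 + 100 + 70) = 21699 - 1*(-58) = 21699 + 58 = 21757)
(-45203 + 5912)/(r + P(-128, 124)) = (-45203 + 5912)/(21757 + 124*(8 - 128)) = -39291/(21757 + 124*(-120)) = -39291/(21757 - 14880) = -39291/6877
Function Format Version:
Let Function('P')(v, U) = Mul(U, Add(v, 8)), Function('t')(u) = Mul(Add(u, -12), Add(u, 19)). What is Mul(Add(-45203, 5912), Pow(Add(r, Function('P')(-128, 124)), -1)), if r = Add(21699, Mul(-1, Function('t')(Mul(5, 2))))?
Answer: Rational(-39291, 6877) ≈ -5.7134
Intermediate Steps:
Function('t')(u) = Mul(Add(-12, u), Add(19, u))
Function('P')(v, U) = Mul(U, Add(8, v))
r = 21757 (r = Add(21699, Mul(-1, Add(-228, Pow(Mul(5, 2), 2), Mul(7, Mul(5, 2))))) = Add(21699, Mul(-1, Add(-228, Pow(10, 2), Mul(7, 10)))) = Add(21699, Mul(-1, Add(-228, 100, 70))) = Add(21699, Mul(-1, -58)) = Add(21699, 58) = 21757)
Mul(Add(-45203, 5912), Pow(Add(r, Function('P')(-128, 124)), -1)) = Mul(Add(-45203, 5912), Pow(Add(21757, Mul(124, Add(8, -128))), -1)) = Mul(-39291, Pow(Add(21757, Mul(124, -120)), -1)) = Mul(-39291, Pow(Add(21757, -14880), -1)) = Mul(-39291, Pow(6877, -1)) = Mul(-39291, Rational(1, 6877)) = Rational(-39291, 6877)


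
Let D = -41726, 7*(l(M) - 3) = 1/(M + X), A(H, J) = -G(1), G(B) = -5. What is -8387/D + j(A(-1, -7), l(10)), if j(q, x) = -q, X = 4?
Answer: -200243/41726 ≈ -4.7990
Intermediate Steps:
A(H, J) = 5 (A(H, J) = -1*(-5) = 5)
l(M) = 3 + 1/(7*(4 + M)) (l(M) = 3 + 1/(7*(M + 4)) = 3 + 1/(7*(4 + M)))
-8387/D + j(A(-1, -7), l(10)) = -8387/(-41726) - 1*5 = -8387*(-1/41726) - 5 = 8387/41726 - 5 = -200243/41726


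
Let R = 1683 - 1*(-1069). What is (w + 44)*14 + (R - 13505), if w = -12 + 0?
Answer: -10305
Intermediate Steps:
w = -12
R = 2752 (R = 1683 + 1069 = 2752)
(w + 44)*14 + (R - 13505) = (-12 + 44)*14 + (2752 - 13505) = 32*14 - 10753 = 448 - 10753 = -10305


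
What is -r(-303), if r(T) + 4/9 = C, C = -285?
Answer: 2569/9 ≈ 285.44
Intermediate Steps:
r(T) = -2569/9 (r(T) = -4/9 - 285 = -2569/9)
-r(-303) = -1*(-2569/9) = 2569/9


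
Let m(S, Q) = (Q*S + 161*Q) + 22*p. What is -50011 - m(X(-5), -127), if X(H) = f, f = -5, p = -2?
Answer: -30155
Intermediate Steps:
X(H) = -5
m(S, Q) = -44 + 161*Q + Q*S (m(S, Q) = (Q*S + 161*Q) + 22*(-2) = (161*Q + Q*S) - 44 = -44 + 161*Q + Q*S)
-50011 - m(X(-5), -127) = -50011 - (-44 + 161*(-127) - 127*(-5)) = -50011 - (-44 - 20447 + 635) = -50011 - 1*(-19856) = -50011 + 19856 = -30155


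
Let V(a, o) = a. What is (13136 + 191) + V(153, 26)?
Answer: 13480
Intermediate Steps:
(13136 + 191) + V(153, 26) = (13136 + 191) + 153 = 13327 + 153 = 13480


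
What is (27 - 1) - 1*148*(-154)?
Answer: 22818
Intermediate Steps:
(27 - 1) - 1*148*(-154) = 26 - 148*(-154) = 26 + 22792 = 22818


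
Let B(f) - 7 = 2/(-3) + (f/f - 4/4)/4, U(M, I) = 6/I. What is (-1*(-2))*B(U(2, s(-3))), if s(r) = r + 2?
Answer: 38/3 ≈ 12.667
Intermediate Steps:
s(r) = 2 + r
B(f) = 19/3 (B(f) = 7 + (2/(-3) + (f/f - 4/4)/4) = 7 + (2*(-⅓) + (1 - 4*¼)*(¼)) = 7 + (-⅔ + (1 - 1)*(¼)) = 7 + (-⅔ + 0*(¼)) = 7 + (-⅔ + 0) = 7 - ⅔ = 19/3)
(-1*(-2))*B(U(2, s(-3))) = -1*(-2)*(19/3) = 2*(19/3) = 38/3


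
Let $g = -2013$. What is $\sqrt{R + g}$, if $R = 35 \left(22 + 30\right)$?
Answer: $i \sqrt{193} \approx 13.892 i$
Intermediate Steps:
$R = 1820$ ($R = 35 \cdot 52 = 1820$)
$\sqrt{R + g} = \sqrt{1820 - 2013} = \sqrt{-193} = i \sqrt{193}$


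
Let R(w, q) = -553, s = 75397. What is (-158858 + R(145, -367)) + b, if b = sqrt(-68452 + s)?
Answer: -159411 + sqrt(6945) ≈ -1.5933e+5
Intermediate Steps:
b = sqrt(6945) (b = sqrt(-68452 + 75397) = sqrt(6945) ≈ 83.337)
(-158858 + R(145, -367)) + b = (-158858 - 553) + sqrt(6945) = -159411 + sqrt(6945)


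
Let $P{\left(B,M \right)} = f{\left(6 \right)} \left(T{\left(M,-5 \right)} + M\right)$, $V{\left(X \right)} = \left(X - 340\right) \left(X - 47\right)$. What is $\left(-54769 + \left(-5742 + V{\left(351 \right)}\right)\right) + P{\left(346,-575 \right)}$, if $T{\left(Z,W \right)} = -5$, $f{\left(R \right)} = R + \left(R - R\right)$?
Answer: $-60647$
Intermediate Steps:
$f{\left(R \right)} = R$ ($f{\left(R \right)} = R + 0 = R$)
$V{\left(X \right)} = \left(-340 + X\right) \left(-47 + X\right)$
$P{\left(B,M \right)} = -30 + 6 M$ ($P{\left(B,M \right)} = 6 \left(-5 + M\right) = -30 + 6 M$)
$\left(-54769 + \left(-5742 + V{\left(351 \right)}\right)\right) + P{\left(346,-575 \right)} = \left(-54769 + \left(-5742 + \left(15980 + 351^{2} - 135837\right)\right)\right) + \left(-30 + 6 \left(-575\right)\right) = \left(-54769 + \left(-5742 + \left(15980 + 123201 - 135837\right)\right)\right) - 3480 = \left(-54769 + \left(-5742 + 3344\right)\right) - 3480 = \left(-54769 - 2398\right) - 3480 = -57167 - 3480 = -60647$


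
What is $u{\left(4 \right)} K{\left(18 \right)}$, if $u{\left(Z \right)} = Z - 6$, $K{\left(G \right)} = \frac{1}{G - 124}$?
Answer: $\frac{1}{53} \approx 0.018868$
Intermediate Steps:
$K{\left(G \right)} = \frac{1}{-124 + G}$
$u{\left(Z \right)} = -6 + Z$ ($u{\left(Z \right)} = Z - 6 = -6 + Z$)
$u{\left(4 \right)} K{\left(18 \right)} = \frac{-6 + 4}{-124 + 18} = - \frac{2}{-106} = \left(-2\right) \left(- \frac{1}{106}\right) = \frac{1}{53}$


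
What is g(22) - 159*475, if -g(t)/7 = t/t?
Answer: -75532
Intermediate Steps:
g(t) = -7 (g(t) = -7*t/t = -7*1 = -7)
g(22) - 159*475 = -7 - 159*475 = -7 - 75525 = -75532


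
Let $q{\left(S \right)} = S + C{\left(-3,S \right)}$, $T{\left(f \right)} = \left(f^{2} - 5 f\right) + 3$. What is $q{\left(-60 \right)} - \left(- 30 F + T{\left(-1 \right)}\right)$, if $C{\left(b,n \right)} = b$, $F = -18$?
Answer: $-612$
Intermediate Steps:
$T{\left(f \right)} = 3 + f^{2} - 5 f$
$q{\left(S \right)} = -3 + S$ ($q{\left(S \right)} = S - 3 = -3 + S$)
$q{\left(-60 \right)} - \left(- 30 F + T{\left(-1 \right)}\right) = \left(-3 - 60\right) - \left(\left(-30\right) \left(-18\right) + \left(3 + \left(-1\right)^{2} - -5\right)\right) = -63 - \left(540 + \left(3 + 1 + 5\right)\right) = -63 - \left(540 + 9\right) = -63 - 549 = -612$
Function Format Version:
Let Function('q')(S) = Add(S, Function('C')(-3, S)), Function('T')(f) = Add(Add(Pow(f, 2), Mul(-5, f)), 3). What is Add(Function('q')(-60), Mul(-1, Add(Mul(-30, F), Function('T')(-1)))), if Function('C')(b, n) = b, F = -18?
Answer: -612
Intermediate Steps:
Function('T')(f) = Add(3, Pow(f, 2), Mul(-5, f))
Function('q')(S) = Add(-3, S) (Function('q')(S) = Add(S, -3) = Add(-3, S))
Add(Function('q')(-60), Mul(-1, Add(Mul(-30, F), Function('T')(-1)))) = Add(Add(-3, -60), Mul(-1, Add(Mul(-30, -18), Add(3, Pow(-1, 2), Mul(-5, -1))))) = Add(-63, Mul(-1, Add(540, Add(3, 1, 5)))) = Add(-63, Mul(-1, Add(540, 9))) = Add(-63, Mul(-1, 549)) = Add(-63, -549) = -612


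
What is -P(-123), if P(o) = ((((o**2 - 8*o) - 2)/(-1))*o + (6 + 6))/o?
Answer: 660555/41 ≈ 16111.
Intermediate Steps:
P(o) = (12 + o*(2 - o**2 + 8*o))/o (P(o) = (((-2 + o**2 - 8*o)*(-1))*o + 12)/o = ((2 - o**2 + 8*o)*o + 12)/o = (o*(2 - o**2 + 8*o) + 12)/o = (12 + o*(2 - o**2 + 8*o))/o)
-P(-123) = -(2 - 1*(-123)**2 + 8*(-123) + 12/(-123)) = -(2 - 1*15129 - 984 + 12*(-1/123)) = -(2 - 15129 - 984 - 4/41) = -1*(-660555/41) = 660555/41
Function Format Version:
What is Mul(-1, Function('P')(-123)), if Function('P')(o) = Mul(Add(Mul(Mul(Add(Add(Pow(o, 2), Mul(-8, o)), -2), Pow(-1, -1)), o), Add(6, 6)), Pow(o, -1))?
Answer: Rational(660555, 41) ≈ 16111.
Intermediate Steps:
Function('P')(o) = Mul(Pow(o, -1), Add(12, Mul(o, Add(2, Mul(-1, Pow(o, 2)), Mul(8, o))))) (Function('P')(o) = Mul(Add(Mul(Mul(Add(-2, Pow(o, 2), Mul(-8, o)), -1), o), 12), Pow(o, -1)) = Mul(Add(Mul(Add(2, Mul(-1, Pow(o, 2)), Mul(8, o)), o), 12), Pow(o, -1)) = Mul(Add(Mul(o, Add(2, Mul(-1, Pow(o, 2)), Mul(8, o))), 12), Pow(o, -1)) = Mul(Add(12, Mul(o, Add(2, Mul(-1, Pow(o, 2)), Mul(8, o)))), Pow(o, -1)) = Mul(Pow(o, -1), Add(12, Mul(o, Add(2, Mul(-1, Pow(o, 2)), Mul(8, o))))))
Mul(-1, Function('P')(-123)) = Mul(-1, Add(2, Mul(-1, Pow(-123, 2)), Mul(8, -123), Mul(12, Pow(-123, -1)))) = Mul(-1, Add(2, Mul(-1, 15129), -984, Mul(12, Rational(-1, 123)))) = Mul(-1, Add(2, -15129, -984, Rational(-4, 41))) = Mul(-1, Rational(-660555, 41)) = Rational(660555, 41)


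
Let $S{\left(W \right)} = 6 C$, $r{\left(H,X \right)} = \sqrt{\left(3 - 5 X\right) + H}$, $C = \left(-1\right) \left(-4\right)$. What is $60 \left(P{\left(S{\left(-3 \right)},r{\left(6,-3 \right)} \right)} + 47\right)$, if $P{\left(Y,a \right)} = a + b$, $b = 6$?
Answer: $3180 + 120 \sqrt{6} \approx 3473.9$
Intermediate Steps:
$C = 4$
$r{\left(H,X \right)} = \sqrt{3 + H - 5 X}$
$S{\left(W \right)} = 24$ ($S{\left(W \right)} = 6 \cdot 4 = 24$)
$P{\left(Y,a \right)} = 6 + a$ ($P{\left(Y,a \right)} = a + 6 = 6 + a$)
$60 \left(P{\left(S{\left(-3 \right)},r{\left(6,-3 \right)} \right)} + 47\right) = 60 \left(\left(6 + \sqrt{3 + 6 - -15}\right) + 47\right) = 60 \left(\left(6 + \sqrt{3 + 6 + 15}\right) + 47\right) = 60 \left(\left(6 + \sqrt{24}\right) + 47\right) = 60 \left(\left(6 + 2 \sqrt{6}\right) + 47\right) = 60 \left(53 + 2 \sqrt{6}\right) = 3180 + 120 \sqrt{6}$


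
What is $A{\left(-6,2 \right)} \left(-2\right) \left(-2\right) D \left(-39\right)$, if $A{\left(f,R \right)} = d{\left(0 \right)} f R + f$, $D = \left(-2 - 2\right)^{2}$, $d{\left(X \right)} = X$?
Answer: $14976$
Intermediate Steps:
$D = 16$ ($D = \left(-4\right)^{2} = 16$)
$A{\left(f,R \right)} = f$ ($A{\left(f,R \right)} = 0 f R + f = 0 R + f = 0 + f = f$)
$A{\left(-6,2 \right)} \left(-2\right) \left(-2\right) D \left(-39\right) = - 6 \left(-2\right) \left(-2\right) 16 \left(-39\right) = - 6 \cdot 4 \cdot 16 \left(-39\right) = \left(-6\right) 64 \left(-39\right) = \left(-384\right) \left(-39\right) = 14976$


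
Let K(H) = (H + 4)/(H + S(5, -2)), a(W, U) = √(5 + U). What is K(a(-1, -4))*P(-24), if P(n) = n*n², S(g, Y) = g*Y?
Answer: 7680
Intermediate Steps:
S(g, Y) = Y*g
P(n) = n³
K(H) = (4 + H)/(-10 + H) (K(H) = (H + 4)/(H - 2*5) = (4 + H)/(H - 10) = (4 + H)/(-10 + H))
K(a(-1, -4))*P(-24) = ((4 + √(5 - 4))/(-10 + √(5 - 4)))*(-24)³ = ((4 + √1)/(-10 + √1))*(-13824) = ((4 + 1)/(-10 + 1))*(-13824) = (5/(-9))*(-13824) = -⅑*5*(-13824) = -5/9*(-13824) = 7680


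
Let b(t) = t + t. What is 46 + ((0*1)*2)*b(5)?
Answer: 46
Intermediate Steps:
b(t) = 2*t
46 + ((0*1)*2)*b(5) = 46 + ((0*1)*2)*(2*5) = 46 + (0*2)*10 = 46 + 0*10 = 46 + 0 = 46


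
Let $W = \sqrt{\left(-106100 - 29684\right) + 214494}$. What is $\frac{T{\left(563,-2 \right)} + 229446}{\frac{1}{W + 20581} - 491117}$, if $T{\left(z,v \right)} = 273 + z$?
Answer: $- \frac{23947887031799614026}{51073094875989103693} + \frac{115141 \sqrt{78710}}{51073094875989103693} \approx -0.46889$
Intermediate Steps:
$W = \sqrt{78710}$ ($W = \sqrt{\left(-106100 - 29684\right) + 214494} = \sqrt{-135784 + 214494} = \sqrt{78710} \approx 280.55$)
$\frac{T{\left(563,-2 \right)} + 229446}{\frac{1}{W + 20581} - 491117} = \frac{\left(273 + 563\right) + 229446}{\frac{1}{\sqrt{78710} + 20581} - 491117} = \frac{836 + 229446}{\frac{1}{20581 + \sqrt{78710}} - 491117} = \frac{230282}{-491117 + \frac{1}{20581 + \sqrt{78710}}}$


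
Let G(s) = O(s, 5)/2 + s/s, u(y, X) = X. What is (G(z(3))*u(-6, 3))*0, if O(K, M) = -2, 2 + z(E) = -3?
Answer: 0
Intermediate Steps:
z(E) = -5 (z(E) = -2 - 3 = -5)
G(s) = 0 (G(s) = -2/2 + s/s = -2*1/2 + 1 = -1 + 1 = 0)
(G(z(3))*u(-6, 3))*0 = (0*3)*0 = 0*0 = 0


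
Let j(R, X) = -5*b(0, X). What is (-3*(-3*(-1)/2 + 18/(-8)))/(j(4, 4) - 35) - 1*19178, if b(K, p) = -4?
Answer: -383563/20 ≈ -19178.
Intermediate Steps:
j(R, X) = 20 (j(R, X) = -5*(-4) = 20)
(-3*(-3*(-1)/2 + 18/(-8)))/(j(4, 4) - 35) - 1*19178 = (-3*(-3*(-1)/2 + 18/(-8)))/(20 - 35) - 1*19178 = -3*(3*(½) + 18*(-⅛))/(-15) - 19178 = -3*(3/2 - 9/4)*(-1/15) - 19178 = -3*(-¾)*(-1/15) - 19178 = (9/4)*(-1/15) - 19178 = -3/20 - 19178 = -383563/20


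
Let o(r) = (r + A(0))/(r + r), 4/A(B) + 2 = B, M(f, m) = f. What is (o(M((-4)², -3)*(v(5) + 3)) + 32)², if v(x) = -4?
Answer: 271441/256 ≈ 1060.3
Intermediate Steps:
A(B) = 4/(-2 + B)
o(r) = (-2 + r)/(2*r) (o(r) = (r + 4/(-2 + 0))/(r + r) = (r + 4/(-2))/((2*r)) = (r + 4*(-½))*(1/(2*r)) = (r - 2)*(1/(2*r)) = (-2 + r)*(1/(2*r)) = (-2 + r)/(2*r))
(o(M((-4)², -3)*(v(5) + 3)) + 32)² = ((-2 + (-4)²*(-4 + 3))/(2*(((-4)²*(-4 + 3)))) + 32)² = ((-2 + 16*(-1))/(2*((16*(-1)))) + 32)² = ((½)*(-2 - 16)/(-16) + 32)² = ((½)*(-1/16)*(-18) + 32)² = (9/16 + 32)² = (521/16)² = 271441/256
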